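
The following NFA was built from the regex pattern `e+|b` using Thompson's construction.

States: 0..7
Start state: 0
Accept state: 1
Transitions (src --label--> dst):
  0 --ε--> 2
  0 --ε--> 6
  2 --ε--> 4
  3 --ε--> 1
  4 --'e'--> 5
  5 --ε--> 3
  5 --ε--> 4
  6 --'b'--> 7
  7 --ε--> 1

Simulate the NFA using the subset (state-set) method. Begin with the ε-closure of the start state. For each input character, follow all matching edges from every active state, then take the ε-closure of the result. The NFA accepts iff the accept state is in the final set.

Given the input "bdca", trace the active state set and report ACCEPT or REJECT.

Answer: REJECT

Steps:
start: ε-closure({0}) = {0,2,4,6}
'b' @ 1: {1,7}  ✓accept
'd' @ 2: {}  — no active states
rest 'ca' ignored (set empty)
final: {}; accept 1 not in set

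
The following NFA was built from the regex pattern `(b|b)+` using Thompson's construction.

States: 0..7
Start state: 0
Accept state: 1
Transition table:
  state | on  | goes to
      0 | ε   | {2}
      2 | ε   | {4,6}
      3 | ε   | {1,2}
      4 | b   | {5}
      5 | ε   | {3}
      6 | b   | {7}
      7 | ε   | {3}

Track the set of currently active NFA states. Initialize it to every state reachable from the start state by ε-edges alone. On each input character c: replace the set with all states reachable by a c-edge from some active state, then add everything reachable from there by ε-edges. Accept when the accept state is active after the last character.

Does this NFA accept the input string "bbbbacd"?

Answer: REJECT

Derivation:
S₀ = ε-closure({0}) = {0,2,4,6}
'b' @ 1: {1,2,3,4,5,6,7}  ✓accept
'b' @ 2: {1,2,3,4,5,6,7}  ✓accept
'b' @ 3: {1,2,3,4,5,6,7}  ✓accept
'b' @ 4: {1,2,3,4,5,6,7}  ✓accept
'a' @ 5: {}  — dead — no transitions
rest 'cd' ignored (set empty)
after full input: {}  (accept=1 not in)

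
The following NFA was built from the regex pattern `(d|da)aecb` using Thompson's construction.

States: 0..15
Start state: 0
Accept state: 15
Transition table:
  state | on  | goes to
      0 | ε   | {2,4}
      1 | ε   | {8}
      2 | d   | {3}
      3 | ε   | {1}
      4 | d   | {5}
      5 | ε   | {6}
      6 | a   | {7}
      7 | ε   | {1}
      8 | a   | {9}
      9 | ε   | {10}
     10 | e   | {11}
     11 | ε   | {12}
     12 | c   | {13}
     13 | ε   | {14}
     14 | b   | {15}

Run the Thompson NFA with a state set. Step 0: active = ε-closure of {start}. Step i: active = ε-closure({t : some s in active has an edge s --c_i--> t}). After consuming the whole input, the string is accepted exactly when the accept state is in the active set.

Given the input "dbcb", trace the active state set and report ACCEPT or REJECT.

S₀ = ε-closure({0}) = {0,2,4}
'd' @ 1: {1,3,5,6,8}
'b' @ 2: {}  — no active states
rest 'cb' ignored (set empty)
after full input: {}  (accept=15 not in)

Answer: REJECT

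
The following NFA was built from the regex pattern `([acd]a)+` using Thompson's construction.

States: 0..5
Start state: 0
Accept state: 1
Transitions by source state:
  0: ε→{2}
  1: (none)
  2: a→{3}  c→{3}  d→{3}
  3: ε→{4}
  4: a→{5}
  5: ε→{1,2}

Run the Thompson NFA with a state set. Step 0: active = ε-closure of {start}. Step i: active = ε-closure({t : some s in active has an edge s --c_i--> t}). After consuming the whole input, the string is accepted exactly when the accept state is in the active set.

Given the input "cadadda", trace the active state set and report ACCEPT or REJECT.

initial (ε-close {0}): {0,2}
'c' @ 1: {3,4}
'a' @ 2: {1,2,5}  (accept∈set)
'd' @ 3: {3,4}
'a' @ 4: {1,2,5}  (accept∈set)
'd' @ 5: {3,4}
'd' @ 6: {}  — state set empty
rest 'a' ignored (set empty)
final: {}; accept 1 not in set

Answer: REJECT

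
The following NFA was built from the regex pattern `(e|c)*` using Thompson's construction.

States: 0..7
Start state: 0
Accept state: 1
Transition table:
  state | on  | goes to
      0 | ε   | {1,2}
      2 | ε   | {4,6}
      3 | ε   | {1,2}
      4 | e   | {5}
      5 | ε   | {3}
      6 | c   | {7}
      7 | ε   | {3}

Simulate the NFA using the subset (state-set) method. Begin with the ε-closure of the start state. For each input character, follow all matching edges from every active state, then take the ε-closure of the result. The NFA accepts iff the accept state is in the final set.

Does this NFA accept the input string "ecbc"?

initial (ε-close {0}): {0,1,2,4,6}
'e' @ 1: {1,2,3,4,5,6}  (accept∈set)
'c' @ 2: {1,2,3,4,6,7}  (accept∈set)
'b' @ 3: {}  — dead — no transitions
rest 'c' ignored (set empty)
final: {}; accept 1 not in set

Answer: REJECT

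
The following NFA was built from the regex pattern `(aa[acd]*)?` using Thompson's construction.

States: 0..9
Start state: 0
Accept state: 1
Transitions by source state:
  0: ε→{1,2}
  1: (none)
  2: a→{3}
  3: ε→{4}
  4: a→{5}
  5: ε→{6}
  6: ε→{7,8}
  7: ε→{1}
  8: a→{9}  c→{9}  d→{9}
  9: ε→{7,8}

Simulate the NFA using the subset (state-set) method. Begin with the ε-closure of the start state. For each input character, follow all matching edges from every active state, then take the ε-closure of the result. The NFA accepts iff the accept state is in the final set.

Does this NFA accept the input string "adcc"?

initial (ε-close {0}): {0,1,2}
'a' @ 1: {3,4}
'd' @ 2: {}  — state set empty
rest 'cc' ignored (set empty)
final: {}; accept 1 not in set

Answer: REJECT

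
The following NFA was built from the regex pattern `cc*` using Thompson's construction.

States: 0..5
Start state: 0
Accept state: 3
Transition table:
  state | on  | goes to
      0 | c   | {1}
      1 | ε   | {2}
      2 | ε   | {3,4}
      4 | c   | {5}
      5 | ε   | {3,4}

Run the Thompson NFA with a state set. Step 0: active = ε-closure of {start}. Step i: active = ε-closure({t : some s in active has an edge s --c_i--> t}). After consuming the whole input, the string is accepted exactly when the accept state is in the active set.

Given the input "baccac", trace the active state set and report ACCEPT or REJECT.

start: ε-closure({0}) = {0}
'b' @ 1: {}  — no active states
rest 'accac' ignored (set empty)
final: {}; accept 3 not in set

Answer: REJECT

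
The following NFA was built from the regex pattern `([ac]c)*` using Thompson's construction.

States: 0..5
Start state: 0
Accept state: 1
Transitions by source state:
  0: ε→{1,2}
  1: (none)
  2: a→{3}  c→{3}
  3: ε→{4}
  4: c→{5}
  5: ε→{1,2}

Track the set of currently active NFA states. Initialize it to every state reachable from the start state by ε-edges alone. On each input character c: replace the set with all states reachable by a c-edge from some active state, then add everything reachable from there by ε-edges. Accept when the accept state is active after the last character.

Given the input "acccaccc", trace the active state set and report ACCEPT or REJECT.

Answer: ACCEPT

Derivation:
start: ε-closure({0}) = {0,1,2}
'a' @ 1: {3,4}
'c' @ 2: {1,2,5}  ✓accept
'c' @ 3: {3,4}
'c' @ 4: {1,2,5}  ✓accept
'a' @ 5: {3,4}
'c' @ 6: {1,2,5}  ✓accept
'c' @ 7: {3,4}
'c' @ 8: {1,2,5}  ✓accept
final: {1,2,5}; accept 1 in set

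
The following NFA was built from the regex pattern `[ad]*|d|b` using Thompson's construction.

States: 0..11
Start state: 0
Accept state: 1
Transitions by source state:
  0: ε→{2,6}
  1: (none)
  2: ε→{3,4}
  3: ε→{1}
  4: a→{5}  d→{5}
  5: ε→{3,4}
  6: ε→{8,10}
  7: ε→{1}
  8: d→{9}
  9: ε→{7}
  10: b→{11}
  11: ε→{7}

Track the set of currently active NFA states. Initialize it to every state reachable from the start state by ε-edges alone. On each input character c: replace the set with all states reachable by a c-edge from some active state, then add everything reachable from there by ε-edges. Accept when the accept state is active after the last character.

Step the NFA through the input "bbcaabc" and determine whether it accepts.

S₀ = ε-closure({0}) = {0,1,2,3,4,6,8,10}
'b' @ 1: {1,7,11}  ✓accept
'b' @ 2: {}  — dead — no transitions
rest 'caabc' ignored (set empty)
after full input: {}  (accept=1 not in)

Answer: REJECT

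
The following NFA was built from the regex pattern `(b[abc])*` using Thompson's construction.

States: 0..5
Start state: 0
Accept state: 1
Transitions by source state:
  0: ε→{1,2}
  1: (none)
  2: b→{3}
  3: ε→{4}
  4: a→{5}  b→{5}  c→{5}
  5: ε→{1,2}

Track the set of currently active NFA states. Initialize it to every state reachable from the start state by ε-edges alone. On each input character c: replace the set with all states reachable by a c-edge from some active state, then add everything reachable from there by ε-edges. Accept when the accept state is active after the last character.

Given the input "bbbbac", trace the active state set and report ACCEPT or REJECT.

initial (ε-close {0}): {0,1,2}
'b' @ 1: {3,4}
'b' @ 2: {1,2,5}  (accept∈set)
'b' @ 3: {3,4}
'b' @ 4: {1,2,5}  (accept∈set)
'a' @ 5: {}  — state set empty
rest 'c' ignored (set empty)
final: {}; accept 1 not in set

Answer: REJECT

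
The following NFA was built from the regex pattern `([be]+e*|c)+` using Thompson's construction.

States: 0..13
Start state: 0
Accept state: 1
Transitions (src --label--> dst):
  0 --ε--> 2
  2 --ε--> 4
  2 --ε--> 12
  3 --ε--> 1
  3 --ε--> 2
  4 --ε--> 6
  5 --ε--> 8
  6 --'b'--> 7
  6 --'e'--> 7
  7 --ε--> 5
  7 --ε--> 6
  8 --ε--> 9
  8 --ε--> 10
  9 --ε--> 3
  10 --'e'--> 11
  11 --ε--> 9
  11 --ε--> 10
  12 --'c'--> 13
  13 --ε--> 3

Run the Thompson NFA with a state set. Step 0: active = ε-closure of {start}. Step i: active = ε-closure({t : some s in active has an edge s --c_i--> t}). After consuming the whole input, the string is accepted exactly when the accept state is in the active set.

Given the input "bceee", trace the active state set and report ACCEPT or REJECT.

S₀ = ε-closure({0}) = {0,2,4,6,12}
'b' @ 1: {1,2,3,4,5,6,7,8,9,10,12}  [accepting]
'c' @ 2: {1,2,3,4,6,12,13}  [accepting]
'e' @ 3: {1,2,3,4,5,6,7,8,9,10,12}  [accepting]
'e' @ 4: {1,2,3,4,5,6,7,8,9,10,11,12}  [accepting]
'e' @ 5: {1,2,3,4,5,6,7,8,9,10,11,12}  [accepting]
after full input: {1,2,3,4,5,6,7,8,9,10,11,12}  (accept=1 in)

Answer: ACCEPT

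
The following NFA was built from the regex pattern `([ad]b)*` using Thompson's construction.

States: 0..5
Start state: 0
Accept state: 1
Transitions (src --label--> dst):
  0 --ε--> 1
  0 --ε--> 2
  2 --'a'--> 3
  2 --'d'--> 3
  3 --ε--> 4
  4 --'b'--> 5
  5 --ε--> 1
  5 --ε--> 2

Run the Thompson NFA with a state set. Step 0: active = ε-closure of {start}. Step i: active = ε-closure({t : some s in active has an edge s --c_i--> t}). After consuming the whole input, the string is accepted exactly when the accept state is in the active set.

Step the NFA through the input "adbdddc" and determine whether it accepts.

start: ε-closure({0}) = {0,1,2}
'a' @ 1: {3,4}
'd' @ 2: {}  — state set empty
rest 'bdddc' ignored (set empty)
end set {} — state 1 not in

Answer: REJECT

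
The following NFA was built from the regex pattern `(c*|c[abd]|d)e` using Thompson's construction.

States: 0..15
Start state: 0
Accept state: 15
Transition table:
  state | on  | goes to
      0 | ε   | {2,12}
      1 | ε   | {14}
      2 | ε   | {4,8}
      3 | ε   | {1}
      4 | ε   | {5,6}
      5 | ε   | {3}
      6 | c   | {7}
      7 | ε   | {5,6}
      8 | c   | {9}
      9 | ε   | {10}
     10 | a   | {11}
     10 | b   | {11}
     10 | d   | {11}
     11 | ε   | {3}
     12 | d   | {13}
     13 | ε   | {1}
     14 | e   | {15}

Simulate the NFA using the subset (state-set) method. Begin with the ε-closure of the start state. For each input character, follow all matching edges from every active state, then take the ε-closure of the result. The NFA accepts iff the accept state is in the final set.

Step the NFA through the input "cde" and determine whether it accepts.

Answer: ACCEPT

Derivation:
start: ε-closure({0}) = {0,1,2,3,4,5,6,8,12,14}
'c' @ 1: {1,3,5,6,7,9,10,14}
'd' @ 2: {1,3,11,14}
'e' @ 3: {15}  (accept∈set)
end set {15} — state 15 in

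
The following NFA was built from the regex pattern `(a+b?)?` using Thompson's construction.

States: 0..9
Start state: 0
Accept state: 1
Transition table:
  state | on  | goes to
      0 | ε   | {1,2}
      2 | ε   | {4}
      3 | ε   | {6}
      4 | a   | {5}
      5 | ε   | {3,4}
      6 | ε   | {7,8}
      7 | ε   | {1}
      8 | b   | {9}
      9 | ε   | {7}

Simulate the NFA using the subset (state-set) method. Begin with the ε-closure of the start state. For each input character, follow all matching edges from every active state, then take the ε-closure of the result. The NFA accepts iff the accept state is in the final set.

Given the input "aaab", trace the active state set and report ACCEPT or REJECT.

Answer: ACCEPT

Derivation:
S₀ = ε-closure({0}) = {0,1,2,4}
'a' @ 1: {1,3,4,5,6,7,8}  ✓accept
'a' @ 2: {1,3,4,5,6,7,8}  ✓accept
'a' @ 3: {1,3,4,5,6,7,8}  ✓accept
'b' @ 4: {1,7,9}  ✓accept
after full input: {1,7,9}  (accept=1 in)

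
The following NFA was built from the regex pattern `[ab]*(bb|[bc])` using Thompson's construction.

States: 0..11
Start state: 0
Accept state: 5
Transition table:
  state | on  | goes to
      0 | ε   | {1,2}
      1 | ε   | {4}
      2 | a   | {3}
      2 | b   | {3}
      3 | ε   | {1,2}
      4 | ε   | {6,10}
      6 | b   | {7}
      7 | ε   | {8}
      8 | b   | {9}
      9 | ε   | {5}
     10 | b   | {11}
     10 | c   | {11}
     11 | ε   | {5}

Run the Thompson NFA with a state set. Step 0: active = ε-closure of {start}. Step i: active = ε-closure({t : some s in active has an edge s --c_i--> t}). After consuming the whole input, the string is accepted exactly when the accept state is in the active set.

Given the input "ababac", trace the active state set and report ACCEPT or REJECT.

Answer: ACCEPT

Steps:
initial (ε-close {0}): {0,1,2,4,6,10}
'a' @ 1: {1,2,3,4,6,10}
'b' @ 2: {1,2,3,4,5,6,7,8,10,11}  ✓accept
'a' @ 3: {1,2,3,4,6,10}
'b' @ 4: {1,2,3,4,5,6,7,8,10,11}  ✓accept
'a' @ 5: {1,2,3,4,6,10}
'c' @ 6: {5,11}  ✓accept
after full input: {5,11}  (accept=5 in)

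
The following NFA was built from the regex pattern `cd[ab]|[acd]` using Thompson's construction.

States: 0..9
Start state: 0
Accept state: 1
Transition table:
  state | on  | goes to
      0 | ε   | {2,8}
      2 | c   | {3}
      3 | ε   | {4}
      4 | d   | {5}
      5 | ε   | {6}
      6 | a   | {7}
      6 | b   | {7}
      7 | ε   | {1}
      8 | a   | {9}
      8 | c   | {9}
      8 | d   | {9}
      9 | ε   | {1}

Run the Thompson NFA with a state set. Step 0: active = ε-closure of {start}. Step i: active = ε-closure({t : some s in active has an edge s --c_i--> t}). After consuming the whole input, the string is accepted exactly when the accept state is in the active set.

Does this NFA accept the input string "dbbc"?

Answer: REJECT

Derivation:
initial (ε-close {0}): {0,2,8}
'd' @ 1: {1,9}  ✓accept
'b' @ 2: {}  — no active states
rest 'bc' ignored (set empty)
final: {}; accept 1 not in set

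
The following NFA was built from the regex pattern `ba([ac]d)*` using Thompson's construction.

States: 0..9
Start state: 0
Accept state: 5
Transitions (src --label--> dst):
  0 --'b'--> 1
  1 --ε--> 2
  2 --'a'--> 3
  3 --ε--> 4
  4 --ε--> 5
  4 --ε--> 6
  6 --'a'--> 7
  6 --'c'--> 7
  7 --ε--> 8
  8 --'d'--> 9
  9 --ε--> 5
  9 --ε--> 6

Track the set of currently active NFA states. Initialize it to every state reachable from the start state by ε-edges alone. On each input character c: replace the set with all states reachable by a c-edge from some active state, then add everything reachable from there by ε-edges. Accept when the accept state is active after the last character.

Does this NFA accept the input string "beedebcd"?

Answer: REJECT

Steps:
start: ε-closure({0}) = {0}
'b' @ 1: {1,2}
'e' @ 2: {}  — no active states
rest 'edebcd' ignored (set empty)
end set {} — state 5 not in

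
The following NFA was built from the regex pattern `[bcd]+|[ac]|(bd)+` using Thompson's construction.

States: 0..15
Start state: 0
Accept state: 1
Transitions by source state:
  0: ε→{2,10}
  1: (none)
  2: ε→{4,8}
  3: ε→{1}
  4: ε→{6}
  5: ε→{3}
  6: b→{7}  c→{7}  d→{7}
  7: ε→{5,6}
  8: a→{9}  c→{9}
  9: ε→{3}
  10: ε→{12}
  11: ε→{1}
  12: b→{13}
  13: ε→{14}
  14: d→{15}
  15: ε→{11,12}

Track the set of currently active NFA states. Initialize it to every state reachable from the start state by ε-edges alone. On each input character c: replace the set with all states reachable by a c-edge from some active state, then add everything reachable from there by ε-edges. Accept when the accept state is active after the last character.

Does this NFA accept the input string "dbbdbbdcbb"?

Answer: ACCEPT

Steps:
start: ε-closure({0}) = {0,2,4,6,8,10,12}
'd' @ 1: {1,3,5,6,7}  ✓accept
'b' @ 2: {1,3,5,6,7}  ✓accept
'b' @ 3: {1,3,5,6,7}  ✓accept
'd' @ 4: {1,3,5,6,7}  ✓accept
'b' @ 5: {1,3,5,6,7}  ✓accept
'b' @ 6: {1,3,5,6,7}  ✓accept
'd' @ 7: {1,3,5,6,7}  ✓accept
'c' @ 8: {1,3,5,6,7}  ✓accept
'b' @ 9: {1,3,5,6,7}  ✓accept
'b' @ 10: {1,3,5,6,7}  ✓accept
after full input: {1,3,5,6,7}  (accept=1 in)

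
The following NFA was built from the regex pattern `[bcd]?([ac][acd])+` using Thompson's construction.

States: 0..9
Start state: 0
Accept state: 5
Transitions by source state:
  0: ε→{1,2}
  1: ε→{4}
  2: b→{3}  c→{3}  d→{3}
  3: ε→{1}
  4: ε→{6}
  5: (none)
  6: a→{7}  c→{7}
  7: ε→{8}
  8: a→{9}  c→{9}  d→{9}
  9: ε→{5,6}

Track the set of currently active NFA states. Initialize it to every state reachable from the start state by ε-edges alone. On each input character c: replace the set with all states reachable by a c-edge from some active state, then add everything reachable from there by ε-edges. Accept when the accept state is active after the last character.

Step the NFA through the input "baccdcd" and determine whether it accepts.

Answer: ACCEPT

Trace:
start: ε-closure({0}) = {0,1,2,4,6}
'b' @ 1: {1,3,4,6}
'a' @ 2: {7,8}
'c' @ 3: {5,6,9}  ✓accept
'c' @ 4: {7,8}
'd' @ 5: {5,6,9}  ✓accept
'c' @ 6: {7,8}
'd' @ 7: {5,6,9}  ✓accept
end set {5,6,9} — state 5 in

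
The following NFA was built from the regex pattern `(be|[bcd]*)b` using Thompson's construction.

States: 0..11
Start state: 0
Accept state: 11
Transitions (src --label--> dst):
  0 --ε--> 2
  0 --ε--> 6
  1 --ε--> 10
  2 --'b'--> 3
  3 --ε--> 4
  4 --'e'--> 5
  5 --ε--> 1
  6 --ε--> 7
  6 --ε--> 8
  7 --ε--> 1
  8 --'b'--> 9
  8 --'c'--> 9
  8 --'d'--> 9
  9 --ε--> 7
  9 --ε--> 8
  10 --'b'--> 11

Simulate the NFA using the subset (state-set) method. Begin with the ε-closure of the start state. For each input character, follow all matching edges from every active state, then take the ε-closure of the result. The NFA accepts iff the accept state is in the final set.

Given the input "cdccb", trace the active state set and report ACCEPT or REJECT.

initial (ε-close {0}): {0,1,2,6,7,8,10}
'c' @ 1: {1,7,8,9,10}
'd' @ 2: {1,7,8,9,10}
'c' @ 3: {1,7,8,9,10}
'c' @ 4: {1,7,8,9,10}
'b' @ 5: {1,7,8,9,10,11}  ✓accept
after full input: {1,7,8,9,10,11}  (accept=11 in)

Answer: ACCEPT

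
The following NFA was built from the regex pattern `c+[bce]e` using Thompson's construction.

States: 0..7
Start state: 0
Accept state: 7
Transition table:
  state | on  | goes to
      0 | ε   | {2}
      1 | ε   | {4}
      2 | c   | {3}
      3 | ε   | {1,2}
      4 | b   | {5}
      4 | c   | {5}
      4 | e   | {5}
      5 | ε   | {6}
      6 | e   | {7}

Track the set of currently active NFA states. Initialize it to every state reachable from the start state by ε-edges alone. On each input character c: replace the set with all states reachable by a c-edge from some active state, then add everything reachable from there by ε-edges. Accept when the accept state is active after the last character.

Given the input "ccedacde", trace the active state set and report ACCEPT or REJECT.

initial (ε-close {0}): {0,2}
'c' @ 1: {1,2,3,4}
'c' @ 2: {1,2,3,4,5,6}
'e' @ 3: {5,6,7}  [accepting]
'd' @ 4: {}  — no active states
rest 'acde' ignored (set empty)
after full input: {}  (accept=7 not in)

Answer: REJECT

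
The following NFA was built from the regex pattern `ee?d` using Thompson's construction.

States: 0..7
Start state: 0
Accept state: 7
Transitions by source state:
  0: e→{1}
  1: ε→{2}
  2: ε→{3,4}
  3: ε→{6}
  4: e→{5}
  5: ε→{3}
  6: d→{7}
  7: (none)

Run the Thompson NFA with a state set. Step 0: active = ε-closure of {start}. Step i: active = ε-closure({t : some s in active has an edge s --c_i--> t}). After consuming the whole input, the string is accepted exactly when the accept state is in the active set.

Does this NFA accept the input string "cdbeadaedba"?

start: ε-closure({0}) = {0}
'c' @ 1: {}  — state set empty
rest 'dbeadaedba' ignored (set empty)
final: {}; accept 7 not in set

Answer: REJECT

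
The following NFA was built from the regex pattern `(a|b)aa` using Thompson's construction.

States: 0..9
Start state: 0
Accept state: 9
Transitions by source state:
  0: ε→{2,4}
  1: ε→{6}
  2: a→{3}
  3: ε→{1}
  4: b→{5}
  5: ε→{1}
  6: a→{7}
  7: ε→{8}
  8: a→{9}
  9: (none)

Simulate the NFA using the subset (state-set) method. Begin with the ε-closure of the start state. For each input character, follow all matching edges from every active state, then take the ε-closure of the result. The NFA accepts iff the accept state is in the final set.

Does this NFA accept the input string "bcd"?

Answer: REJECT

Steps:
S₀ = ε-closure({0}) = {0,2,4}
'b' @ 1: {1,5,6}
'c' @ 2: {}  — dead — no transitions
rest 'd' ignored (set empty)
after full input: {}  (accept=9 not in)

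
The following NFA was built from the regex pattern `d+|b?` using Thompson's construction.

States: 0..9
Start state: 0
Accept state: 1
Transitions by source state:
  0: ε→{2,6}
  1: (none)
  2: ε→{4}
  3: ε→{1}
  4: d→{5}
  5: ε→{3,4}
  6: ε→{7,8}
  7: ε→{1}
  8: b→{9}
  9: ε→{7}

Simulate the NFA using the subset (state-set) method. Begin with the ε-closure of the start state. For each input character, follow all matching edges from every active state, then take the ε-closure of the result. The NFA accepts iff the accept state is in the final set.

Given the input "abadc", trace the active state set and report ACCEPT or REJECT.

initial (ε-close {0}): {0,1,2,4,6,7,8}
'a' @ 1: {}  — state set empty
rest 'badc' ignored (set empty)
end set {} — state 1 not in

Answer: REJECT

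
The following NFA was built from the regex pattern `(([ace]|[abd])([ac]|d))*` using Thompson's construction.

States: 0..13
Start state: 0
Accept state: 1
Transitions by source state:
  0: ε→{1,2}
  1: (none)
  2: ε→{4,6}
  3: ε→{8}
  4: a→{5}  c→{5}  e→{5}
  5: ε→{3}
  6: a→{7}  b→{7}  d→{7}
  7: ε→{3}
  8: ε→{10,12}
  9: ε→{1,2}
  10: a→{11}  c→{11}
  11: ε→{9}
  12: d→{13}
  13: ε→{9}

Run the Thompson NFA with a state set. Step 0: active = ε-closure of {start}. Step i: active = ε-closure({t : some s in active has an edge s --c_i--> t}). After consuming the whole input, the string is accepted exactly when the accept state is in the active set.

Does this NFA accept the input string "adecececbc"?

Answer: ACCEPT

Steps:
start: ε-closure({0}) = {0,1,2,4,6}
'a' @ 1: {3,5,7,8,10,12}
'd' @ 2: {1,2,4,6,9,13}  ✓accept
'e' @ 3: {3,5,8,10,12}
'c' @ 4: {1,2,4,6,9,11}  ✓accept
'e' @ 5: {3,5,8,10,12}
'c' @ 6: {1,2,4,6,9,11}  ✓accept
'e' @ 7: {3,5,8,10,12}
'c' @ 8: {1,2,4,6,9,11}  ✓accept
'b' @ 9: {3,7,8,10,12}
'c' @ 10: {1,2,4,6,9,11}  ✓accept
final: {1,2,4,6,9,11}; accept 1 in set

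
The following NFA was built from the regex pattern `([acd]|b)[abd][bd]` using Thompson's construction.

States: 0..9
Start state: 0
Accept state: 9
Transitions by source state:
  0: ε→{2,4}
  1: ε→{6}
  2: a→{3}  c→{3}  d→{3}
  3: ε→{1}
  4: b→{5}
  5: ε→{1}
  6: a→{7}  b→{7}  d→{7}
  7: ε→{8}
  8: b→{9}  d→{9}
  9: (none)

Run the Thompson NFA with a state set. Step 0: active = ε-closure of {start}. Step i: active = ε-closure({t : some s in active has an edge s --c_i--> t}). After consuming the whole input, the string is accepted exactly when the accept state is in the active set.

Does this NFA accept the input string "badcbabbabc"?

start: ε-closure({0}) = {0,2,4}
'b' @ 1: {1,5,6}
'a' @ 2: {7,8}
'd' @ 3: {9}  (accept∈set)
'c' @ 4: {}  — dead — no transitions
rest 'babbabc' ignored (set empty)
end set {} — state 9 not in

Answer: REJECT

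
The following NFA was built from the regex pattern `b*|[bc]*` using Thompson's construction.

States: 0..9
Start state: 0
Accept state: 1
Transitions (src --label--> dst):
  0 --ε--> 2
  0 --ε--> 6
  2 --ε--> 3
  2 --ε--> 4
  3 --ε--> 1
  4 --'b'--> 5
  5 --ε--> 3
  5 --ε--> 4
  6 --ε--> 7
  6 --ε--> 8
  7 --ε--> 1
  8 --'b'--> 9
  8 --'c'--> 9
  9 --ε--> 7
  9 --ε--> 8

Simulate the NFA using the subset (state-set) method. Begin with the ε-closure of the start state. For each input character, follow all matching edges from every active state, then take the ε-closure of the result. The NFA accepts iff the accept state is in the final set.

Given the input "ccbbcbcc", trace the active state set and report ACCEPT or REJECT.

initial (ε-close {0}): {0,1,2,3,4,6,7,8}
'c' @ 1: {1,7,8,9}  [accepting]
'c' @ 2: {1,7,8,9}  [accepting]
'b' @ 3: {1,7,8,9}  [accepting]
'b' @ 4: {1,7,8,9}  [accepting]
'c' @ 5: {1,7,8,9}  [accepting]
'b' @ 6: {1,7,8,9}  [accepting]
'c' @ 7: {1,7,8,9}  [accepting]
'c' @ 8: {1,7,8,9}  [accepting]
end set {1,7,8,9} — state 1 in

Answer: ACCEPT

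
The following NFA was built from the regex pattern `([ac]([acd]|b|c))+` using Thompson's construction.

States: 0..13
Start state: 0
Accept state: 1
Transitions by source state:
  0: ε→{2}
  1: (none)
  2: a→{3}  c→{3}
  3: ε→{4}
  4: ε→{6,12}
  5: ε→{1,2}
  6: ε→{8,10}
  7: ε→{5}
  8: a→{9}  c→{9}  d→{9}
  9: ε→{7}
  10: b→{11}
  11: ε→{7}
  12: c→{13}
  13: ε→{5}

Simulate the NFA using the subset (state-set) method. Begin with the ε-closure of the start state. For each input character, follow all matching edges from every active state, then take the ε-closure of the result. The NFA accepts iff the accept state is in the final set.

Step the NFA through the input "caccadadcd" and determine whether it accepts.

S₀ = ε-closure({0}) = {0,2}
'c' @ 1: {3,4,6,8,10,12}
'a' @ 2: {1,2,5,7,9}  [accepting]
'c' @ 3: {3,4,6,8,10,12}
'c' @ 4: {1,2,5,7,9,13}  [accepting]
'a' @ 5: {3,4,6,8,10,12}
'd' @ 6: {1,2,5,7,9}  [accepting]
'a' @ 7: {3,4,6,8,10,12}
'd' @ 8: {1,2,5,7,9}  [accepting]
'c' @ 9: {3,4,6,8,10,12}
'd' @ 10: {1,2,5,7,9}  [accepting]
final: {1,2,5,7,9}; accept 1 in set

Answer: ACCEPT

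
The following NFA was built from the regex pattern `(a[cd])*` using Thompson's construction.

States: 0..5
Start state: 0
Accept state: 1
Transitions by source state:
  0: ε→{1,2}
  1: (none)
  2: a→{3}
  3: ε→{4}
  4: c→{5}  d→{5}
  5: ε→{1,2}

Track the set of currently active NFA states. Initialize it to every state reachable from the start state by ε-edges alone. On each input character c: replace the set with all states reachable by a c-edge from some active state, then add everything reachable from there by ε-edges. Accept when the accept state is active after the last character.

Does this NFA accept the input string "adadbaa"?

S₀ = ε-closure({0}) = {0,1,2}
'a' @ 1: {3,4}
'd' @ 2: {1,2,5}  (accept∈set)
'a' @ 3: {3,4}
'd' @ 4: {1,2,5}  (accept∈set)
'b' @ 5: {}  — state set empty
rest 'aa' ignored (set empty)
end set {} — state 1 not in

Answer: REJECT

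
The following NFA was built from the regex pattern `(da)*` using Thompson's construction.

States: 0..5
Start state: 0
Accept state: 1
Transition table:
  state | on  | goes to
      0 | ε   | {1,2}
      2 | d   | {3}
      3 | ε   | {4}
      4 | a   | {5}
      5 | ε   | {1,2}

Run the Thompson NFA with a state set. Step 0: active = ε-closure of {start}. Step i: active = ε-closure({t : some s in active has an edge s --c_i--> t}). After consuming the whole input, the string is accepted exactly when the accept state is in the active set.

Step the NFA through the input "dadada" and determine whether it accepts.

Answer: ACCEPT

Derivation:
start: ε-closure({0}) = {0,1,2}
'd' @ 1: {3,4}
'a' @ 2: {1,2,5}  [accepting]
'd' @ 3: {3,4}
'a' @ 4: {1,2,5}  [accepting]
'd' @ 5: {3,4}
'a' @ 6: {1,2,5}  [accepting]
final: {1,2,5}; accept 1 in set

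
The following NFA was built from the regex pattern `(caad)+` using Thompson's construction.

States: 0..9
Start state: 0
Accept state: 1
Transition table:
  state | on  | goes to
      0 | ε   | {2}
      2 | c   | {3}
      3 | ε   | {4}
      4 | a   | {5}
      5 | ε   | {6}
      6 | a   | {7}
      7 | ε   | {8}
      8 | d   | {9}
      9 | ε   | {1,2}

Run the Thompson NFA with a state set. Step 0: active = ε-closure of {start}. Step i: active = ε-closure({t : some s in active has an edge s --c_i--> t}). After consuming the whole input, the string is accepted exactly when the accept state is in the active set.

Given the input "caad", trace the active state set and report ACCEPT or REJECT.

Answer: ACCEPT

Derivation:
S₀ = ε-closure({0}) = {0,2}
'c' @ 1: {3,4}
'a' @ 2: {5,6}
'a' @ 3: {7,8}
'd' @ 4: {1,2,9}  [accepting]
end set {1,2,9} — state 1 in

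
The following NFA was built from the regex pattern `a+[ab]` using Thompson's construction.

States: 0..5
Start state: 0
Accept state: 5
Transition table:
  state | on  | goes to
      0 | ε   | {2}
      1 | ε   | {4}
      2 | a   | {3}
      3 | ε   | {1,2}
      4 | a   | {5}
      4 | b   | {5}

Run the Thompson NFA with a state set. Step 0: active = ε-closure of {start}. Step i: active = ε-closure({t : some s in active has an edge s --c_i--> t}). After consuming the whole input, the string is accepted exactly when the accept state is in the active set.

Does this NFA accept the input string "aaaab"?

S₀ = ε-closure({0}) = {0,2}
'a' @ 1: {1,2,3,4}
'a' @ 2: {1,2,3,4,5}  ✓accept
'a' @ 3: {1,2,3,4,5}  ✓accept
'a' @ 4: {1,2,3,4,5}  ✓accept
'b' @ 5: {5}  ✓accept
end set {5} — state 5 in

Answer: ACCEPT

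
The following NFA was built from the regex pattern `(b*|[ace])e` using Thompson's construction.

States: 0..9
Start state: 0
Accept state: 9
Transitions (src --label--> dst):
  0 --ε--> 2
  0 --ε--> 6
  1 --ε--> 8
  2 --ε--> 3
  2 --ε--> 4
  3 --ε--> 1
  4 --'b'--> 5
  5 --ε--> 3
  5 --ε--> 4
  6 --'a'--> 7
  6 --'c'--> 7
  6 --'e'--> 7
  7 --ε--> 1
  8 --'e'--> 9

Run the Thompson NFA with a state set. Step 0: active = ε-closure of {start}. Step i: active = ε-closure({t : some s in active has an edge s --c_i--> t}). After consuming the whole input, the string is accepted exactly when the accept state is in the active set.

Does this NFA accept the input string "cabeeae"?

start: ε-closure({0}) = {0,1,2,3,4,6,8}
'c' @ 1: {1,7,8}
'a' @ 2: {}  — no active states
rest 'beeae' ignored (set empty)
end set {} — state 9 not in

Answer: REJECT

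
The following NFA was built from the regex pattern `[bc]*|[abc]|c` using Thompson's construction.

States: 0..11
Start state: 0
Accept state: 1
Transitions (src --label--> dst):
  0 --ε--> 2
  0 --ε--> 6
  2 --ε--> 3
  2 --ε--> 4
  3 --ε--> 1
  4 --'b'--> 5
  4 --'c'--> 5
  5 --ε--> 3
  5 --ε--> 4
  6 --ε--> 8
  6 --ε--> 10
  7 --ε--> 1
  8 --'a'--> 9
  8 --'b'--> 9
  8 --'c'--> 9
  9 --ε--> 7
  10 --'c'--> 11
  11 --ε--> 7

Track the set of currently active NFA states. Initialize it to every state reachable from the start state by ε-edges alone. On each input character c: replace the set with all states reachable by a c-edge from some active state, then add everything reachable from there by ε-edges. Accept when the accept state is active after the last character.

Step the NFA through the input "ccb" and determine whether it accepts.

Answer: ACCEPT

Derivation:
start: ε-closure({0}) = {0,1,2,3,4,6,8,10}
'c' @ 1: {1,3,4,5,7,9,11}  ✓accept
'c' @ 2: {1,3,4,5}  ✓accept
'b' @ 3: {1,3,4,5}  ✓accept
end set {1,3,4,5} — state 1 in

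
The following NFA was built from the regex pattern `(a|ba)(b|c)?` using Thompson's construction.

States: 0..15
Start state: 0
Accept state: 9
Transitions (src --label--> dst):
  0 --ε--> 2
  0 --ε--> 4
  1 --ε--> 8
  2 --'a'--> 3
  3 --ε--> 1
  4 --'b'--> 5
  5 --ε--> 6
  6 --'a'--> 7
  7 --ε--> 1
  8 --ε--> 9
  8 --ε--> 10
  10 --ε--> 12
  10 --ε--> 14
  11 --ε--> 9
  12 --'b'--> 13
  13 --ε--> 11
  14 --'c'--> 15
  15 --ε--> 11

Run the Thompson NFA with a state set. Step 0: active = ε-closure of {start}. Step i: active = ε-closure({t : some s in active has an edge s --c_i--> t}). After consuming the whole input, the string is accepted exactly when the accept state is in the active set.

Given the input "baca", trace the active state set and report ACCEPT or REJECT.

start: ε-closure({0}) = {0,2,4}
'b' @ 1: {5,6}
'a' @ 2: {1,7,8,9,10,12,14}  [accepting]
'c' @ 3: {9,11,15}  [accepting]
'a' @ 4: {}  — state set empty
after full input: {}  (accept=9 not in)

Answer: REJECT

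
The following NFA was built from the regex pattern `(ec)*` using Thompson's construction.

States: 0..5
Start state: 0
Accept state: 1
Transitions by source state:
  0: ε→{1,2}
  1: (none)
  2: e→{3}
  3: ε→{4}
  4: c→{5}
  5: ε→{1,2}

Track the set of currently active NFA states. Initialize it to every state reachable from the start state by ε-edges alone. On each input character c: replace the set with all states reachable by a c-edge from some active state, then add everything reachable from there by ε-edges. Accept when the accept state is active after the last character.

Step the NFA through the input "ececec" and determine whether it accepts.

initial (ε-close {0}): {0,1,2}
'e' @ 1: {3,4}
'c' @ 2: {1,2,5}  ✓accept
'e' @ 3: {3,4}
'c' @ 4: {1,2,5}  ✓accept
'e' @ 5: {3,4}
'c' @ 6: {1,2,5}  ✓accept
end set {1,2,5} — state 1 in

Answer: ACCEPT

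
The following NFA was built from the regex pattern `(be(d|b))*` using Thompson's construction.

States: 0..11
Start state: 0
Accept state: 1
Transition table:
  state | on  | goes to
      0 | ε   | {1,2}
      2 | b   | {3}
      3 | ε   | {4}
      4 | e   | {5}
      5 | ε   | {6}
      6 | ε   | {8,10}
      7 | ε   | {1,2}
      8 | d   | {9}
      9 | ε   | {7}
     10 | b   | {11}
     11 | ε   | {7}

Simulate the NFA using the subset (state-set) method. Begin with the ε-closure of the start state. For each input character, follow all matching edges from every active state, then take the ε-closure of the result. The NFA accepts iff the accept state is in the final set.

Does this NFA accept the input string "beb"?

initial (ε-close {0}): {0,1,2}
'b' @ 1: {3,4}
'e' @ 2: {5,6,8,10}
'b' @ 3: {1,2,7,11}  [accepting]
after full input: {1,2,7,11}  (accept=1 in)

Answer: ACCEPT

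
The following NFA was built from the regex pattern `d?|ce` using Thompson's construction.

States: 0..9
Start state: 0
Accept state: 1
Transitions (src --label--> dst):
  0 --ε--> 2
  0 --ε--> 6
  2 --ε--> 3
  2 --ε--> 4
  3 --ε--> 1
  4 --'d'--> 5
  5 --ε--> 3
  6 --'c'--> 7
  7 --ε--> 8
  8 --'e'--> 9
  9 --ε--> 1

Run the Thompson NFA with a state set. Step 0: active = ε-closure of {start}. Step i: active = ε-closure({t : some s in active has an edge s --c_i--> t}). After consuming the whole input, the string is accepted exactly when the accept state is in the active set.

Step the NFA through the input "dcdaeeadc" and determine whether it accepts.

Answer: REJECT

Derivation:
initial (ε-close {0}): {0,1,2,3,4,6}
'd' @ 1: {1,3,5}  ✓accept
'c' @ 2: {}  — no active states
rest 'daeeadc' ignored (set empty)
final: {}; accept 1 not in set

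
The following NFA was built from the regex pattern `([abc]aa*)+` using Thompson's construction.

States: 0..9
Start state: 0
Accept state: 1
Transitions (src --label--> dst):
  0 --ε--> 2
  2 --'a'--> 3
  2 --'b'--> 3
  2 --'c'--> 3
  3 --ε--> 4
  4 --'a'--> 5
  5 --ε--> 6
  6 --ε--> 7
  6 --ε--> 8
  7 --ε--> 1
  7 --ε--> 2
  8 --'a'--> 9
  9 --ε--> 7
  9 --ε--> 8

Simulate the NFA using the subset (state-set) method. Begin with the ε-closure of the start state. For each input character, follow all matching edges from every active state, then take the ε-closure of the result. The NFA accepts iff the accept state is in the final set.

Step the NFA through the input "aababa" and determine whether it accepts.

S₀ = ε-closure({0}) = {0,2}
'a' @ 1: {3,4}
'a' @ 2: {1,2,5,6,7,8}  (accept∈set)
'b' @ 3: {3,4}
'a' @ 4: {1,2,5,6,7,8}  (accept∈set)
'b' @ 5: {3,4}
'a' @ 6: {1,2,5,6,7,8}  (accept∈set)
after full input: {1,2,5,6,7,8}  (accept=1 in)

Answer: ACCEPT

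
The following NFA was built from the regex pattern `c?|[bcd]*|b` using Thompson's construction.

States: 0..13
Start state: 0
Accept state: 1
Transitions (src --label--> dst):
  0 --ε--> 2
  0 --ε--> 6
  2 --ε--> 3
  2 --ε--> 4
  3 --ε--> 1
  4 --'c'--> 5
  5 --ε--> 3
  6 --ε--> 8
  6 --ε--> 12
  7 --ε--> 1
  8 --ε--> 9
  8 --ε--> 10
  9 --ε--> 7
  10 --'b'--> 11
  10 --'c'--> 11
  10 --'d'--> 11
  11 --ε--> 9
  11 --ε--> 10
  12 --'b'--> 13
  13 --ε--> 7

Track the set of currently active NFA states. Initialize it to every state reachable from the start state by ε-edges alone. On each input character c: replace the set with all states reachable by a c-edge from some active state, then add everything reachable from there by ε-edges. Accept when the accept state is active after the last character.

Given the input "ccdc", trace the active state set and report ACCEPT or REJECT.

Answer: ACCEPT

Steps:
initial (ε-close {0}): {0,1,2,3,4,6,7,8,9,10,12}
'c' @ 1: {1,3,5,7,9,10,11}  ✓accept
'c' @ 2: {1,7,9,10,11}  ✓accept
'd' @ 3: {1,7,9,10,11}  ✓accept
'c' @ 4: {1,7,9,10,11}  ✓accept
final: {1,7,9,10,11}; accept 1 in set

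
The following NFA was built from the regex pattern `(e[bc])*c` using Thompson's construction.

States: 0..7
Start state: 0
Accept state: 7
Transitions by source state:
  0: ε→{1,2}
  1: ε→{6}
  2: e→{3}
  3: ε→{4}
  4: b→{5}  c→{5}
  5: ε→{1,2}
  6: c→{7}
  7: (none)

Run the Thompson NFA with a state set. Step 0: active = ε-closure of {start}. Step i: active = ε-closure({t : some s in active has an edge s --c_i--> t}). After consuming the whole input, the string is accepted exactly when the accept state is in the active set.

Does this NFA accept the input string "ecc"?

start: ε-closure({0}) = {0,1,2,6}
'e' @ 1: {3,4}
'c' @ 2: {1,2,5,6}
'c' @ 3: {7}  ✓accept
end set {7} — state 7 in

Answer: ACCEPT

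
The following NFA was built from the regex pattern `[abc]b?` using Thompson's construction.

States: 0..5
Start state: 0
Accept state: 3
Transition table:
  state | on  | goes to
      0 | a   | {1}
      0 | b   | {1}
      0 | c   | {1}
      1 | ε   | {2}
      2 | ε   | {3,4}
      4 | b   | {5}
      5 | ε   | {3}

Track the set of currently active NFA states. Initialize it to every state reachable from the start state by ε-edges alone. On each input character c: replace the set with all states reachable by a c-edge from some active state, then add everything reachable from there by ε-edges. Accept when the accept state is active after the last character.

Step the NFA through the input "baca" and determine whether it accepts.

Answer: REJECT

Trace:
initial (ε-close {0}): {0}
'b' @ 1: {1,2,3,4}  [accepting]
'a' @ 2: {}  — no active states
rest 'ca' ignored (set empty)
end set {} — state 3 not in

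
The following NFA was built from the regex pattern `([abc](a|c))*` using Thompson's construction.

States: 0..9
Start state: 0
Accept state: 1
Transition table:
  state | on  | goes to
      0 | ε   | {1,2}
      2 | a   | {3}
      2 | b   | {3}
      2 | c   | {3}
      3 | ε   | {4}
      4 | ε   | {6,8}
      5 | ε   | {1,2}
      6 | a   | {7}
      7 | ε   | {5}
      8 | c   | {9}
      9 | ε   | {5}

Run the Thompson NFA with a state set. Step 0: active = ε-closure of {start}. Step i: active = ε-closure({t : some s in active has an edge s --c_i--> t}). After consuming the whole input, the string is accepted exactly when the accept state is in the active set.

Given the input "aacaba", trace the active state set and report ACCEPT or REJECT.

Answer: ACCEPT

Trace:
initial (ε-close {0}): {0,1,2}
'a' @ 1: {3,4,6,8}
'a' @ 2: {1,2,5,7}  [accepting]
'c' @ 3: {3,4,6,8}
'a' @ 4: {1,2,5,7}  [accepting]
'b' @ 5: {3,4,6,8}
'a' @ 6: {1,2,5,7}  [accepting]
after full input: {1,2,5,7}  (accept=1 in)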